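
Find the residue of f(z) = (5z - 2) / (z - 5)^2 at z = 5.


Step 1: Pole of order 2 at z = 5
Step 2: Res = lim d/dz [(z - 5)^2 * f(z)] as z -> 5
Step 3: (z - 5)^2 * f(z) = 5z - 2
Step 4: d/dz[5z - 2] = 5

5


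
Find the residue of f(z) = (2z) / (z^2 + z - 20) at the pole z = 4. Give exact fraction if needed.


Step 1: Q(z) = z^2 + z - 20 = (z - 4)(z + 5)
Step 2: Q'(z) = 2z + 1
Step 3: Q'(4) = 9, P(4) = 8
Step 4: Res = P(4)/Q'(4) = 8/9 = 8/9

8/9


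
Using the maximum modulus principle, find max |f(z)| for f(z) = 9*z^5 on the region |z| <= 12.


Step 1: On |z| = 12, |f(z)| = 9 * |z|^5 = 9 * 12^5
Step 2: By maximum modulus principle, maximum is on boundary.
Step 3: Maximum = 9 * 248832 = 2239488

2239488


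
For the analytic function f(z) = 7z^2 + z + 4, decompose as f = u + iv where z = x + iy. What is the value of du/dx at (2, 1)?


Step 1: f(z) = 7(x+iy)^2 + (x+iy) + 4
Step 2: u = 7(x^2 - y^2) + x + 4
Step 3: u_x = 14x + 1
Step 4: At (2, 1): u_x = 28 + 1 = 29

29


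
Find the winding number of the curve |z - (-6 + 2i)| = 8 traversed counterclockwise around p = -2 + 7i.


Step 1: Center c = (-6, 2), radius = 8
Step 2: |p - c|^2 = 4^2 + 5^2 = 41
Step 3: r^2 = 64
Step 4: |p-c| < r so winding number = 1

1


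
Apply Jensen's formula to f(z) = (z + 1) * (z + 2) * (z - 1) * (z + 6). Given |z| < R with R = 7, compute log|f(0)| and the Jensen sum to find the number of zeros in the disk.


Jensen's formula: (1/2pi)*integral log|f(Re^it)|dt = log|f(0)| + sum_{|a_k|<R} log(R/|a_k|)
Step 1: f(0) = 1 * 2 * (-1) * 6 = -12
Step 2: log|f(0)| = log|-1| + log|-2| + log|1| + log|-6| = 2.4849
Step 3: Zeros inside |z| < 7: -1, -2, 1, -6
Step 4: Jensen sum = log(7/1) + log(7/2) + log(7/1) + log(7/6) = 5.2987
Step 5: n(R) = number of terms in the Jensen sum = count of zeros inside |z| < 7 = 4

4


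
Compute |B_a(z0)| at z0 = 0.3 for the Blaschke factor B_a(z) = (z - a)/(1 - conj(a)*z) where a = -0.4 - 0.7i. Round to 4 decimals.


Step 1: Numerator z0 - a = 0.3 - (-0.4 - 0.7i) = 0.7 + 0.7i
Step 2: Denominator 1 - conj(a)*z0 = 1 - (-0.4 + 0.7i)*0.3 = 1.12 - 0.21i
Step 3: |z0 - a|^2 = 0.7^2 + 0.7^2 = 0.98; |1 - conj(a)*z0|^2 = 1.12^2 + (-0.21)^2 = 1.2985
Step 4: |B_a(0.3)| = sqrt(0.98 / 1.2985) = sqrt(0.754717)
Step 5: = 0.8687

0.8687


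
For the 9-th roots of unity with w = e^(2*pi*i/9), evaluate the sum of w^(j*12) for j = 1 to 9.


Step 1: The sum sum_{j=1}^{n} w^(k*j) equals n if n | k, else 0.
Step 2: Here n = 9, k = 12
Step 3: Does n divide k? 9 | 12 -> False
Step 4: Sum = 0

0


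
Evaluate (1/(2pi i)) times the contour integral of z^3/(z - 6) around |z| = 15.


Step 1: f(z) = z^3, a = 6 is inside |z| = 15
Step 2: By Cauchy integral formula: (1/(2pi*i)) * integral = f(a)
Step 3: f(6) = 6^3 = 216

216


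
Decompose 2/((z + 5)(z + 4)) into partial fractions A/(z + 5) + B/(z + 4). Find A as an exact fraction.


Step 1: Multiply both sides by (z + 5) and set z = -5
Step 2: A = 2 / (-5 + 4)
Step 3: A = 2 / (-1)
Step 4: A = -2

-2


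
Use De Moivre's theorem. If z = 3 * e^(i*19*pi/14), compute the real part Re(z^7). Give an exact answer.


Step 1: By De Moivre's theorem, z^7 = 3^7 * e^(i*7*19*pi/14) = 2187 * (cos(19*pi/2) + i*sin(19*pi/2))
Step 2: |z|^7 = 3^7 = 2187
Step 3: Reduce the angle mod 2*pi: 19*pi/2 - 8*pi = 3*pi/2
Step 4: cos(3*pi/2) = 0
Step 5: Re(z^7) = 2187 * 0 = 0

0


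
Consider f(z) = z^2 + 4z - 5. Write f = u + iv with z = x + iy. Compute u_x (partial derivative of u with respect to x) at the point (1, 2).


Step 1: f(z) = (x+iy)^2 + 4(x+iy) - 5
Step 2: u = (x^2 - y^2) + 4x - 5
Step 3: u_x = 2x + 4
Step 4: At (1, 2): u_x = 2 + 4 = 6

6


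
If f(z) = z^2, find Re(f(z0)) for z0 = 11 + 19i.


Step 1: z0 = 11 + 19i
Step 2: z0^2 = 11^2 - 19^2 + 418i
Step 3: real part = 121 - 361 = -240

-240


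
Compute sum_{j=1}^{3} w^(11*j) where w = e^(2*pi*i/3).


Step 1: The sum sum_{j=1}^{n} w^(k*j) equals n if n | k, else 0.
Step 2: Here n = 3, k = 11
Step 3: Does n divide k? 3 | 11 -> False
Step 4: Sum = 0

0


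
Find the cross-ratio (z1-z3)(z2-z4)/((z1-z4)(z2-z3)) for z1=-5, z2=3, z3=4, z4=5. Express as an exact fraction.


Step 1: (z1-z3)(z2-z4) = (-9) * (-2) = 18
Step 2: (z1-z4)(z2-z3) = (-10) * (-1) = 10
Step 3: Cross-ratio = 18/10 = 9/5

9/5


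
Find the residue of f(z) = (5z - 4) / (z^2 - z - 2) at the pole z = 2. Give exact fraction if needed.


Step 1: Q(z) = z^2 - z - 2 = (z - 2)(z + 1)
Step 2: Q'(z) = 2z - 1
Step 3: Q'(2) = 3, P(2) = 6
Step 4: Res = P(2)/Q'(2) = 6/3 = 2

2


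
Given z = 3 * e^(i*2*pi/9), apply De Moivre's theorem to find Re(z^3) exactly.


Step 1: By De Moivre's theorem, z^3 = 3^3 * e^(i*3*2*pi/9) = 27 * (cos(2*pi/3) + i*sin(2*pi/3))
Step 2: |z|^3 = 3^3 = 27
Step 3: The angle 2*pi/3 already lies in [0, 2*pi)
Step 4: cos(2*pi/3) = -1/2
Step 5: Re(z^3) = 27 * (-1/2) = -27/2

-27/2


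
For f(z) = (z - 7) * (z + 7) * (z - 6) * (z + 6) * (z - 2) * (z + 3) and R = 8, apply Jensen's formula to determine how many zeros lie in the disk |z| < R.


Jensen's formula: (1/2pi)*integral log|f(Re^it)|dt = log|f(0)| + sum_{|a_k|<R} log(R/|a_k|)
Step 1: f(0) = (-7) * 7 * (-6) * 6 * (-2) * 3 = -10584
Step 2: log|f(0)| = log|7| + log|-7| + log|6| + log|-6| + log|2| + log|-3| = 9.2671
Step 3: Zeros inside |z| < 8: 7, -7, 6, -6, 2, -3
Step 4: Jensen sum = log(8/7) + log(8/7) + log(8/6) + log(8/6) + log(8/2) + log(8/3) = 3.2096
Step 5: n(R) = number of terms in the Jensen sum = count of zeros inside |z| < 8 = 6

6


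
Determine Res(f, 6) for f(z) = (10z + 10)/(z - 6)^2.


Step 1: Pole of order 2 at z = 6
Step 2: Res = lim d/dz [(z - 6)^2 * f(z)] as z -> 6
Step 3: (z - 6)^2 * f(z) = 10z + 10
Step 4: d/dz[10z + 10] = 10

10


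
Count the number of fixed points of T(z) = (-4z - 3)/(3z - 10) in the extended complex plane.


Step 1: Fixed points satisfy T(z) = z
Step 2: 3z^2 - 6z + 3 = 0
Step 3: Discriminant = (-6)^2 - 4*3*3 = 0
Step 4: Number of fixed points = 1

1


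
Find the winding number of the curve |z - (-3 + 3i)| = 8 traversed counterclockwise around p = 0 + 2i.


Step 1: Center c = (-3, 3), radius = 8
Step 2: |p - c|^2 = 3^2 + (-1)^2 = 10
Step 3: r^2 = 64
Step 4: |p-c| < r so winding number = 1

1


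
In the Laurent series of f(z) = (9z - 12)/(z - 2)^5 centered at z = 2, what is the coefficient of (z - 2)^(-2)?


Step 1: Write the numerator in powers of (z - 2): 9z - 12 = 9(z - 2) + (9*2 - 12) = 9(z - 2) + 6
Step 2: Divide by (z - 2)^5: f(z) = 6(z - 2)^(-5) + 9(z - 2)^(-4)
Step 3: This finite sum is the Laurent series of f about z = 2.
Step 4: Only the powers -5 and -4 appear, so the coefficient of (z - 2)^(-2) = 0

0


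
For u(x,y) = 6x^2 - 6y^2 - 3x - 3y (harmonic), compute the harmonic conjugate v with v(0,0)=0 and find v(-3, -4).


Step 1: v_x = -u_y = 12y + 3
Step 2: v_y = u_x = 12x - 3
Step 3: v = 12xy + 3x - 3y + C
Step 4: v(0,0) = 0 => C = 0
Step 5: v(-3, -4) = 147

147


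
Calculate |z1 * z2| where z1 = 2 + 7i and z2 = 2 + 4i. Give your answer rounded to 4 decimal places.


Step 1: |z1| = sqrt(2^2 + 7^2) = sqrt(53)
Step 2: |z2| = sqrt(2^2 + 4^2) = sqrt(20)
Step 3: |z1*z2| = |z1|*|z2| = sqrt(53) * sqrt(20) = sqrt(53 * 20) = sqrt(1060)
Step 4: = 32.5576

32.5576


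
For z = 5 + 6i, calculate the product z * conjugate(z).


Step 1: conj(z) = 5 - 6i
Step 2: z * conj(z) = 5^2 + 6^2
Step 3: = 25 + 36 = 61

61


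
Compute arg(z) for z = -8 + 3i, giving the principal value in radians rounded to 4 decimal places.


Step 1: z = -8 + 3i
Step 2: arg(z) = atan2(3, -8)
Step 3: arg(z) = 2.7828

2.7828


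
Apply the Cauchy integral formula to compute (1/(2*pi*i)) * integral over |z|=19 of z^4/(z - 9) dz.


Step 1: f(z) = z^4, a = 9 is inside |z| = 19
Step 2: By Cauchy integral formula: (1/(2pi*i)) * integral = f(a)
Step 3: f(9) = 9^4 = 6561

6561


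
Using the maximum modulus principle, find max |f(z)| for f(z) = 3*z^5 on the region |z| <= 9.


Step 1: On |z| = 9, |f(z)| = 3 * |z|^5 = 3 * 9^5
Step 2: By maximum modulus principle, maximum is on boundary.
Step 3: Maximum = 3 * 59049 = 177147

177147


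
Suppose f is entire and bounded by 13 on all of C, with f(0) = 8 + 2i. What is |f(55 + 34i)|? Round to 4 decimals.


Step 1: By Liouville's theorem, a bounded entire function is constant.
Step 2: f(z) = f(0) = 8 + 2i for all z.
Step 3: |f(w)| = |8 + 2i| = sqrt(64 + 4)
Step 4: = 8.2462

8.2462


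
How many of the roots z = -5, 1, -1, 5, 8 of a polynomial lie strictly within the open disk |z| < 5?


Step 1: Check each root:
  z = -5: |-5| = 5 >= 5
  z = 1: |1| = 1 < 5
  z = -1: |-1| = 1 < 5
  z = 5: |5| = 5 >= 5
  z = 8: |8| = 8 >= 5
Step 2: Count = 2

2


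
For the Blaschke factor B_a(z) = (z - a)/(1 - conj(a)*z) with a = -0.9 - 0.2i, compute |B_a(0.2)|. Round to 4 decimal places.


Step 1: Numerator z0 - a = 0.2 - (-0.9 - 0.2i) = 1.1 + 0.2i
Step 2: Denominator 1 - conj(a)*z0 = 1 - (-0.9 + 0.2i)*0.2 = 1.18 - 0.04i
Step 3: |z0 - a|^2 = 1.1^2 + 0.2^2 = 1.25; |1 - conj(a)*z0|^2 = 1.18^2 + (-0.04)^2 = 1.394
Step 4: |B_a(0.2)| = sqrt(1.25 / 1.394) = sqrt(0.8967)
Step 5: = 0.9469

0.9469


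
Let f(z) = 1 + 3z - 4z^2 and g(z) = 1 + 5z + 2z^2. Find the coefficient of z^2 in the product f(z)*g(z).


Step 1: z^2 term in f*g comes from: (1)*(2z^2) + (3z)*(5z) + (-4z^2)*(1)
Step 2: = 2 + 15 - 4
Step 3: = 13

13


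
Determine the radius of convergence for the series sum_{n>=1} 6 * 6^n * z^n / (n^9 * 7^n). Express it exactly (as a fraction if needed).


Step 1: General term a_n = 6 * 6^n / (n^9 * 7^n)
Step 2: By the root test, |a_n|^(1/n) = 6^(1/n) * 6 / (n^(9/n) * 7) -> 6/7 as n -> infinity (since 6^(1/n) -> 1 and n^(9/n) -> 1)
Step 3: R = 1/lim|a_n|^(1/n) = 7/6

7/6


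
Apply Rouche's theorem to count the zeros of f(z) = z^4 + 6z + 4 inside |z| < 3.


Step 1: On |z| = 3 the three terms have sizes |z^4| = 3^4 = 81, |6z| = 6*3 = 18, |4| = 4
Step 2: The dominant term is g(z) = z^4; let h(z) = 6z + 4 so f = g + h
Step 3: On |z| = 3: |g| = 81 and |h| <= 18 + 4 = 22
Step 4: Since 81 > 22, |h| < |g| on |z| = 3, so by Rouche f has the same number of zeros as g inside |z| < 3
Step 5: g(z) = z^4 has 4 zeros (all at the origin) inside |z| < 3. Answer = 4

4


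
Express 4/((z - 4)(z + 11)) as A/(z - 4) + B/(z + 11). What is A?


Step 1: Multiply both sides by (z - 4) and set z = 4
Step 2: A = 4 / (4 + 11)
Step 3: A = 4 / 15
Step 4: A = 4/15

4/15


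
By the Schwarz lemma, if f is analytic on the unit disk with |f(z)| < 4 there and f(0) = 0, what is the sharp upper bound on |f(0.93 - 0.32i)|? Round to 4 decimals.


Step 1: g = f/4 maps D -> D with g(0) = 0, so by the Schwarz lemma |g(z)| <= |z|, i.e. |f(z)| <= 4|z|; this is sharp (f(z) = 4z).
Step 2: |z0|^2 = 0.93^2 + (-0.32)^2 = 0.9673
Step 3: |z0| = sqrt(0.9673) = 0.983514
Step 4: Best bound = 4 * |z0| = 4 * 0.983514 = 3.9341

3.9341


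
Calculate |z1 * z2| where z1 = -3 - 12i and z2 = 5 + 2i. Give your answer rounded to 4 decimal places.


Step 1: |z1| = sqrt((-3)^2 + (-12)^2) = sqrt(153)
Step 2: |z2| = sqrt(5^2 + 2^2) = sqrt(29)
Step 3: |z1*z2| = |z1|*|z2| = sqrt(153) * sqrt(29) = sqrt(153 * 29) = sqrt(4437)
Step 4: = 66.6108

66.6108


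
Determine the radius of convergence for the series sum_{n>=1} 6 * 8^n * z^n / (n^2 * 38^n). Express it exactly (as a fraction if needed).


Step 1: General term a_n = 6 * 8^n / (n^2 * 38^n)
Step 2: By the root test, |a_n|^(1/n) = 6^(1/n) * 8 / (n^(2/n) * 38) -> 8/38 as n -> infinity (since 6^(1/n) -> 1 and n^(2/n) -> 1)
Step 3: R = 1/lim|a_n|^(1/n) = 38/8 = 19/4

19/4


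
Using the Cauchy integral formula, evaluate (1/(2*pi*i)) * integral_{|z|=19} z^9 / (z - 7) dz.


Step 1: f(z) = z^9, a = 7 is inside |z| = 19
Step 2: By Cauchy integral formula: (1/(2pi*i)) * integral = f(a)
Step 3: f(7) = 7^9 = 40353607

40353607


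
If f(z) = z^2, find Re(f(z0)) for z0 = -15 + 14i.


Step 1: z0 = -15 + 14i
Step 2: z0^2 = (-15)^2 - 14^2 - 420i
Step 3: real part = 225 - 196 = 29

29


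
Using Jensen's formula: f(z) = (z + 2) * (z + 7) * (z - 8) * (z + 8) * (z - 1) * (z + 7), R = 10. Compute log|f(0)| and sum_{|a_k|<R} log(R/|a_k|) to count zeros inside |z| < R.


Jensen's formula: (1/2pi)*integral log|f(Re^it)|dt = log|f(0)| + sum_{|a_k|<R} log(R/|a_k|)
Step 1: f(0) = 2 * 7 * (-8) * 8 * (-1) * 7 = 6272
Step 2: log|f(0)| = log|-2| + log|-7| + log|8| + log|-8| + log|1| + log|-7| = 8.7439
Step 3: Zeros inside |z| < 10: -2, -7, 8, -8, 1, -7
Step 4: Jensen sum = log(10/2) + log(10/7) + log(10/8) + log(10/8) + log(10/1) + log(10/7) = 5.0717
Step 5: n(R) = number of terms in the Jensen sum = count of zeros inside |z| < 10 = 6

6


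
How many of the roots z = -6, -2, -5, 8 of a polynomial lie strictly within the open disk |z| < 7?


Step 1: Check each root:
  z = -6: |-6| = 6 < 7
  z = -2: |-2| = 2 < 7
  z = -5: |-5| = 5 < 7
  z = 8: |8| = 8 >= 7
Step 2: Count = 3

3


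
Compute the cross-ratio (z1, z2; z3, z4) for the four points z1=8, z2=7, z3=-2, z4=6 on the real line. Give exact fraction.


Step 1: (z1-z3)(z2-z4) = 10 * 1 = 10
Step 2: (z1-z4)(z2-z3) = 2 * 9 = 18
Step 3: Cross-ratio = 10/18 = 5/9

5/9


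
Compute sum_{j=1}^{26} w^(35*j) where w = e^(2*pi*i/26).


Step 1: The sum sum_{j=1}^{n} w^(k*j) equals n if n | k, else 0.
Step 2: Here n = 26, k = 35
Step 3: Does n divide k? 26 | 35 -> False
Step 4: Sum = 0

0


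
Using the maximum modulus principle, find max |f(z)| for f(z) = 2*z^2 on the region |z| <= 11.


Step 1: On |z| = 11, |f(z)| = 2 * |z|^2 = 2 * 11^2
Step 2: By maximum modulus principle, maximum is on boundary.
Step 3: Maximum = 2 * 121 = 242

242


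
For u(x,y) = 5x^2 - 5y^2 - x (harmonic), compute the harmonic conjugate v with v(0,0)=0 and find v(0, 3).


Step 1: v_x = -u_y = 10y + 0
Step 2: v_y = u_x = 10x - 1
Step 3: v = 10xy - y + C
Step 4: v(0,0) = 0 => C = 0
Step 5: v(0, 3) = -3

-3


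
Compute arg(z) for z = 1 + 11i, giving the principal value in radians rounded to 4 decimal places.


Step 1: z = 1 + 11i
Step 2: arg(z) = atan2(11, 1)
Step 3: arg(z) = 1.4801

1.4801


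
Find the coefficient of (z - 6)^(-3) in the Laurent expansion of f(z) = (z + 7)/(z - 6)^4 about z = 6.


Step 1: Write the numerator in powers of (z - 6): z + 7 = (z - 6) + (1*6 + 7) = (z - 6) + 13
Step 2: Divide by (z - 6)^4: f(z) = 13(z - 6)^(-4) + (z - 6)^(-3)
Step 3: This finite sum is the Laurent series of f about z = 6.
Step 4: Coefficient of (z - 6)^(-3) = coefficient of (z - 6) in the re-centred numerator = 1

1


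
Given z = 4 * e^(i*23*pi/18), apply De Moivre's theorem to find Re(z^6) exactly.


Step 1: By De Moivre's theorem, z^6 = 4^6 * e^(i*6*23*pi/18) = 4096 * (cos(23*pi/3) + i*sin(23*pi/3))
Step 2: |z|^6 = 4^6 = 4096
Step 3: Reduce the angle mod 2*pi: 23*pi/3 - 6*pi = 5*pi/3
Step 4: cos(5*pi/3) = 1/2
Step 5: Re(z^6) = 4096 * 1/2 = 2048

2048


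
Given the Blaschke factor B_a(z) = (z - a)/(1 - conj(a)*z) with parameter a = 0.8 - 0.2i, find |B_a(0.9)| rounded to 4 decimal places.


Step 1: Numerator z0 - a = 0.9 - (0.8 - 0.2i) = 0.1 + 0.2i
Step 2: Denominator 1 - conj(a)*z0 = 1 - (0.8 + 0.2i)*0.9 = 0.28 - 0.18i
Step 3: |z0 - a|^2 = 0.1^2 + 0.2^2 = 0.05; |1 - conj(a)*z0|^2 = 0.28^2 + (-0.18)^2 = 0.1108
Step 4: |B_a(0.9)| = sqrt(0.05 / 0.1108) = sqrt(0.451264)
Step 5: = 0.6718

0.6718


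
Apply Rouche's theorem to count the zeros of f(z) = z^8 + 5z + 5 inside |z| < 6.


Step 1: On |z| = 6 the three terms have sizes |z^8| = 6^8 = 1679616, |5z| = 5*6 = 30, |5| = 5
Step 2: The dominant term is g(z) = z^8; let h(z) = 5z + 5 so f = g + h
Step 3: On |z| = 6: |g| = 1679616 and |h| <= 30 + 5 = 35
Step 4: Since 1679616 > 35, |h| < |g| on |z| = 6, so by Rouche f has the same number of zeros as g inside |z| < 6
Step 5: g(z) = z^8 has 8 zeros (all at the origin) inside |z| < 6. Answer = 8

8


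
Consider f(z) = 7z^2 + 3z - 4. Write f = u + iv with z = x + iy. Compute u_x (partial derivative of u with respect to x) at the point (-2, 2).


Step 1: f(z) = 7(x+iy)^2 + 3(x+iy) - 4
Step 2: u = 7(x^2 - y^2) + 3x - 4
Step 3: u_x = 14x + 3
Step 4: At (-2, 2): u_x = -28 + 3 = -25

-25


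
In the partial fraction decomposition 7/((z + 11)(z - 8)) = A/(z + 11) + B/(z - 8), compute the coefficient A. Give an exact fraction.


Step 1: Multiply both sides by (z + 11) and set z = -11
Step 2: A = 7 / (-11 - 8)
Step 3: A = 7 / (-19)
Step 4: A = -7/19

-7/19


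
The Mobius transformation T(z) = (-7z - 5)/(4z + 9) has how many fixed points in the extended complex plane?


Step 1: Fixed points satisfy T(z) = z
Step 2: 4z^2 + 16z + 5 = 0
Step 3: Discriminant = 16^2 - 4*4*5 = 176
Step 4: Number of fixed points = 2

2


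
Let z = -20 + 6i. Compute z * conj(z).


Step 1: conj(z) = -20 - 6i
Step 2: z * conj(z) = (-20)^2 + 6^2
Step 3: = 400 + 36 = 436

436


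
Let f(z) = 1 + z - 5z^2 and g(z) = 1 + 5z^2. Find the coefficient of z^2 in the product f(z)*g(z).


Step 1: z^2 term in f*g comes from: (1)*(5z^2) + (z)*(0) + (-5z^2)*(1)
Step 2: = 5 + 0 - 5
Step 3: = 0

0


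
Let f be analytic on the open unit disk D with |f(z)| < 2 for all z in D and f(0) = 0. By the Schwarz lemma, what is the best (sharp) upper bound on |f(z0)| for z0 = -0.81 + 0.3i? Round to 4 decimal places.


Step 1: g = f/2 maps D -> D with g(0) = 0, so by the Schwarz lemma |g(z)| <= |z|, i.e. |f(z)| <= 2|z|; this is sharp (f(z) = 2z).
Step 2: |z0|^2 = (-0.81)^2 + 0.3^2 = 0.7461
Step 3: |z0| = sqrt(0.7461) = 0.863771
Step 4: Best bound = 2 * |z0| = 2 * 0.863771 = 1.7275

1.7275


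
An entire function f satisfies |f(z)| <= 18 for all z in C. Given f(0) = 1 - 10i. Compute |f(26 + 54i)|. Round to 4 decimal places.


Step 1: By Liouville's theorem, a bounded entire function is constant.
Step 2: f(z) = f(0) = 1 - 10i for all z.
Step 3: |f(w)| = |1 - 10i| = sqrt(1 + 100)
Step 4: = 10.0499

10.0499


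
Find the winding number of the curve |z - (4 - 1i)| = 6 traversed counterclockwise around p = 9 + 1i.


Step 1: Center c = (4, -1), radius = 6
Step 2: |p - c|^2 = 5^2 + 2^2 = 29
Step 3: r^2 = 36
Step 4: |p-c| < r so winding number = 1

1


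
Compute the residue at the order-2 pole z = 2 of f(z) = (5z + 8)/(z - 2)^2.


Step 1: Pole of order 2 at z = 2
Step 2: Res = lim d/dz [(z - 2)^2 * f(z)] as z -> 2
Step 3: (z - 2)^2 * f(z) = 5z + 8
Step 4: d/dz[5z + 8] = 5

5


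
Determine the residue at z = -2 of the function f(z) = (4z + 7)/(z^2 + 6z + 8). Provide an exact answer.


Step 1: Q(z) = z^2 + 6z + 8 = (z + 2)(z + 4)
Step 2: Q'(z) = 2z + 6
Step 3: Q'(-2) = 2, P(-2) = -1
Step 4: Res = P(-2)/Q'(-2) = -1/2 = -1/2

-1/2


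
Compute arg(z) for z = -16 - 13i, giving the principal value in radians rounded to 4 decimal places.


Step 1: z = -16 - 13i
Step 2: arg(z) = atan2(-13, -16)
Step 3: arg(z) = -2.4593

-2.4593


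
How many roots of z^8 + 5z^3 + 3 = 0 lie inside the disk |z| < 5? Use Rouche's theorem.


Step 1: On |z| = 5 the three terms have sizes |z^8| = 5^8 = 390625, |5z^3| = 5*5^3 = 625, |3| = 3
Step 2: The dominant term is g(z) = z^8; let h(z) = 5z^3 + 3 so f = g + h
Step 3: On |z| = 5: |g| = 390625 and |h| <= 625 + 3 = 628
Step 4: Since 390625 > 628, |h| < |g| on |z| = 5, so by Rouche f has the same number of zeros as g inside |z| < 5
Step 5: g(z) = z^8 has 8 zeros (all at the origin) inside |z| < 5. Answer = 8

8


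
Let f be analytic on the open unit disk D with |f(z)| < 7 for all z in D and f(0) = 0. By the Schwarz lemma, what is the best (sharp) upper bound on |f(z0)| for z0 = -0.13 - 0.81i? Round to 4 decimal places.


Step 1: g = f/7 maps D -> D with g(0) = 0, so by the Schwarz lemma |g(z)| <= |z|, i.e. |f(z)| <= 7|z|; this is sharp (f(z) = 7z).
Step 2: |z0|^2 = (-0.13)^2 + (-0.81)^2 = 0.673
Step 3: |z0| = sqrt(0.673) = 0.820366
Step 4: Best bound = 7 * |z0| = 7 * 0.820366 = 5.7426

5.7426


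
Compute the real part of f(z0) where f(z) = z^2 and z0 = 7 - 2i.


Step 1: z0 = 7 - 2i
Step 2: z0^2 = 7^2 - (-2)^2 - 28i
Step 3: real part = 49 - 4 = 45

45


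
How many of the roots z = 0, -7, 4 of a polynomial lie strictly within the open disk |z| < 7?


Step 1: Check each root:
  z = 0: |0| = 0 < 7
  z = -7: |-7| = 7 >= 7
  z = 4: |4| = 4 < 7
Step 2: Count = 2

2


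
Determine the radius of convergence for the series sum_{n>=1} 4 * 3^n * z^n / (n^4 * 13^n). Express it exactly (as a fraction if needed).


Step 1: General term a_n = 4 * 3^n / (n^4 * 13^n)
Step 2: By the root test, |a_n|^(1/n) = 4^(1/n) * 3 / (n^(4/n) * 13) -> 3/13 as n -> infinity (since 4^(1/n) -> 1 and n^(4/n) -> 1)
Step 3: R = 1/lim|a_n|^(1/n) = 13/3

13/3


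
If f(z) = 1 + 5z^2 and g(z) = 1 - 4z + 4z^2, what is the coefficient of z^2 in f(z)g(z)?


Step 1: z^2 term in f*g comes from: (1)*(4z^2) + (0)*(-4z) + (5z^2)*(1)
Step 2: = 4 + 0 + 5
Step 3: = 9

9


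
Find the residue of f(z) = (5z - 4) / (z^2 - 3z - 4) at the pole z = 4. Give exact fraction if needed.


Step 1: Q(z) = z^2 - 3z - 4 = (z - 4)(z + 1)
Step 2: Q'(z) = 2z - 3
Step 3: Q'(4) = 5, P(4) = 16
Step 4: Res = P(4)/Q'(4) = 16/5 = 16/5

16/5


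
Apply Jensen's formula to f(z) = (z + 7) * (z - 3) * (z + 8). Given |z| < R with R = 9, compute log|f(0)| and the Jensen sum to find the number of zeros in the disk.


Jensen's formula: (1/2pi)*integral log|f(Re^it)|dt = log|f(0)| + sum_{|a_k|<R} log(R/|a_k|)
Step 1: f(0) = 7 * (-3) * 8 = -168
Step 2: log|f(0)| = log|-7| + log|3| + log|-8| = 5.124
Step 3: Zeros inside |z| < 9: -7, 3, -8
Step 4: Jensen sum = log(9/7) + log(9/3) + log(9/8) = 1.4677
Step 5: n(R) = number of terms in the Jensen sum = count of zeros inside |z| < 9 = 3

3


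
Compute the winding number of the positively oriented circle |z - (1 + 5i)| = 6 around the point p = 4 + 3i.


Step 1: Center c = (1, 5), radius = 6
Step 2: |p - c|^2 = 3^2 + (-2)^2 = 13
Step 3: r^2 = 36
Step 4: |p-c| < r so winding number = 1

1


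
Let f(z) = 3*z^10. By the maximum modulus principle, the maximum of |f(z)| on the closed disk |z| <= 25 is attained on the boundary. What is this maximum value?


Step 1: On |z| = 25, |f(z)| = 3 * |z|^10 = 3 * 25^10
Step 2: By maximum modulus principle, maximum is on boundary.
Step 3: Maximum = 3 * 95367431640625 = 286102294921875

286102294921875


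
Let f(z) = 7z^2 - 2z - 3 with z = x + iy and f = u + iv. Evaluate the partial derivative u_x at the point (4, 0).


Step 1: f(z) = 7(x+iy)^2 - 2(x+iy) - 3
Step 2: u = 7(x^2 - y^2) - 2x - 3
Step 3: u_x = 14x - 2
Step 4: At (4, 0): u_x = 56 - 2 = 54

54


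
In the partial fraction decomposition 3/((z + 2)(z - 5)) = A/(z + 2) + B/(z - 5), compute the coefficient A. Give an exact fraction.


Step 1: Multiply both sides by (z + 2) and set z = -2
Step 2: A = 3 / (-2 - 5)
Step 3: A = 3 / (-7)
Step 4: A = -3/7

-3/7


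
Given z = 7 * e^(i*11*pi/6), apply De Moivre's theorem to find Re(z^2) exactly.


Step 1: By De Moivre's theorem, z^2 = 7^2 * e^(i*2*11*pi/6) = 49 * (cos(11*pi/3) + i*sin(11*pi/3))
Step 2: |z|^2 = 7^2 = 49
Step 3: Reduce the angle mod 2*pi: 11*pi/3 - 2*pi = 5*pi/3
Step 4: cos(5*pi/3) = 1/2
Step 5: Re(z^2) = 49 * 1/2 = 49/2

49/2


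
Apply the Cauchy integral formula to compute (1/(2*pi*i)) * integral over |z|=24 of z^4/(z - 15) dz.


Step 1: f(z) = z^4, a = 15 is inside |z| = 24
Step 2: By Cauchy integral formula: (1/(2pi*i)) * integral = f(a)
Step 3: f(15) = 15^4 = 50625

50625


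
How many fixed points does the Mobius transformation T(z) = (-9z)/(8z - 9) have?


Step 1: Fixed points satisfy T(z) = z
Step 2: 8z^2 = 0
Step 3: Discriminant = 0^2 - 4*8*0 = 0
Step 4: Number of fixed points = 1

1


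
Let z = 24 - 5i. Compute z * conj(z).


Step 1: conj(z) = 24 + 5i
Step 2: z * conj(z) = 24^2 + (-5)^2
Step 3: = 576 + 25 = 601

601


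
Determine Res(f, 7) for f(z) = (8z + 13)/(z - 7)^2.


Step 1: Pole of order 2 at z = 7
Step 2: Res = lim d/dz [(z - 7)^2 * f(z)] as z -> 7
Step 3: (z - 7)^2 * f(z) = 8z + 13
Step 4: d/dz[8z + 13] = 8

8


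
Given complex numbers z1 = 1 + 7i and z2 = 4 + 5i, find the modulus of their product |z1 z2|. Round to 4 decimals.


Step 1: |z1| = sqrt(1^2 + 7^2) = sqrt(50)
Step 2: |z2| = sqrt(4^2 + 5^2) = sqrt(41)
Step 3: |z1*z2| = |z1|*|z2| = sqrt(50) * sqrt(41) = sqrt(50 * 41) = sqrt(2050)
Step 4: = 45.2769

45.2769


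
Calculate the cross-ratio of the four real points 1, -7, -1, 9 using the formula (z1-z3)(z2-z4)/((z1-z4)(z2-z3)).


Step 1: (z1-z3)(z2-z4) = 2 * (-16) = -32
Step 2: (z1-z4)(z2-z3) = (-8) * (-6) = 48
Step 3: Cross-ratio = -32/48 = -2/3

-2/3


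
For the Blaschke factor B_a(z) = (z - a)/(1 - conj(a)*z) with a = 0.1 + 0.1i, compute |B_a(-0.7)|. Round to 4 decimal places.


Step 1: Numerator z0 - a = -0.7 - (0.1 + 0.1i) = -0.8 - 0.1i
Step 2: Denominator 1 - conj(a)*z0 = 1 - (0.1 - 0.1i)*(-0.7) = 1.07 - 0.07i
Step 3: |z0 - a|^2 = (-0.8)^2 + (-0.1)^2 = 0.65; |1 - conj(a)*z0|^2 = 1.07^2 + (-0.07)^2 = 1.1498
Step 4: |B_a(-0.7)| = sqrt(0.65 / 1.1498) = sqrt(0.565316)
Step 5: = 0.7519

0.7519


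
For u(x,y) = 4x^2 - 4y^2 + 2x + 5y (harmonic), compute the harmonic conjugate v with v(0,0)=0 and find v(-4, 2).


Step 1: v_x = -u_y = 8y - 5
Step 2: v_y = u_x = 8x + 2
Step 3: v = 8xy - 5x + 2y + C
Step 4: v(0,0) = 0 => C = 0
Step 5: v(-4, 2) = -40

-40


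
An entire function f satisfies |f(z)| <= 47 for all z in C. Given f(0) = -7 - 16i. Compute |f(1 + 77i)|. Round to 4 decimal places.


Step 1: By Liouville's theorem, a bounded entire function is constant.
Step 2: f(z) = f(0) = -7 - 16i for all z.
Step 3: |f(w)| = |-7 - 16i| = sqrt(49 + 256)
Step 4: = 17.4642

17.4642


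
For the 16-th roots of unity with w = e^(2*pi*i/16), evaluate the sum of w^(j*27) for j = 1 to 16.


Step 1: The sum sum_{j=1}^{n} w^(k*j) equals n if n | k, else 0.
Step 2: Here n = 16, k = 27
Step 3: Does n divide k? 16 | 27 -> False
Step 4: Sum = 0

0


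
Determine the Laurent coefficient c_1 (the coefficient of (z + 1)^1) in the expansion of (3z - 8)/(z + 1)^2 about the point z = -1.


Step 1: Write the numerator in powers of (z + 1): 3z - 8 = 3(z + 1) + (3*(-1) - 8) = 3(z + 1) - 11
Step 2: Divide by (z + 1)^2: f(z) = -11(z + 1)^(-2) + 3(z + 1)^(-1)
Step 3: This finite sum is the Laurent series of f about z = -1.
Step 4: Only the powers -2 and -1 appear, so the coefficient of (z + 1)^1 = 0

0


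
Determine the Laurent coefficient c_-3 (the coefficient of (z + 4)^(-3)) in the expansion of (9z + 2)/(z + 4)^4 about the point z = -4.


Step 1: Write the numerator in powers of (z + 4): 9z + 2 = 9(z + 4) + (9*(-4) + 2) = 9(z + 4) - 34
Step 2: Divide by (z + 4)^4: f(z) = -34(z + 4)^(-4) + 9(z + 4)^(-3)
Step 3: This finite sum is the Laurent series of f about z = -4.
Step 4: Coefficient of (z + 4)^(-3) = coefficient of (z + 4) in the re-centred numerator = 9

9


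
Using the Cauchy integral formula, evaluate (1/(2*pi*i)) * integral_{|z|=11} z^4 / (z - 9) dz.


Step 1: f(z) = z^4, a = 9 is inside |z| = 11
Step 2: By Cauchy integral formula: (1/(2pi*i)) * integral = f(a)
Step 3: f(9) = 9^4 = 6561

6561


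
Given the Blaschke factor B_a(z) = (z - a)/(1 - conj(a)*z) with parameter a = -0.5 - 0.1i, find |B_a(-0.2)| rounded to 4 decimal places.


Step 1: Numerator z0 - a = -0.2 - (-0.5 - 0.1i) = 0.3 + 0.1i
Step 2: Denominator 1 - conj(a)*z0 = 1 - (-0.5 + 0.1i)*(-0.2) = 0.9 + 0.02i
Step 3: |z0 - a|^2 = 0.3^2 + 0.1^2 = 0.1; |1 - conj(a)*z0|^2 = 0.9^2 + 0.02^2 = 0.8104
Step 4: |B_a(-0.2)| = sqrt(0.1 / 0.8104) = sqrt(0.123396)
Step 5: = 0.3513

0.3513


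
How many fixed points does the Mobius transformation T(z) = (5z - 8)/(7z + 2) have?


Step 1: Fixed points satisfy T(z) = z
Step 2: 7z^2 - 3z + 8 = 0
Step 3: Discriminant = (-3)^2 - 4*7*8 = -215
Step 4: Number of fixed points = 2

2


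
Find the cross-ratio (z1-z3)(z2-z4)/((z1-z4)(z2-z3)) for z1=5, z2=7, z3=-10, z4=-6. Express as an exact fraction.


Step 1: (z1-z3)(z2-z4) = 15 * 13 = 195
Step 2: (z1-z4)(z2-z3) = 11 * 17 = 187
Step 3: Cross-ratio = 195/187 = 195/187

195/187


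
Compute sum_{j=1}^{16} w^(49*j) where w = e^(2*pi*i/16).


Step 1: The sum sum_{j=1}^{n} w^(k*j) equals n if n | k, else 0.
Step 2: Here n = 16, k = 49
Step 3: Does n divide k? 16 | 49 -> False
Step 4: Sum = 0

0


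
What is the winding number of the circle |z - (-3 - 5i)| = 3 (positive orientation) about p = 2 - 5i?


Step 1: Center c = (-3, -5), radius = 3
Step 2: |p - c|^2 = 5^2 + 0^2 = 25
Step 3: r^2 = 9
Step 4: |p-c| > r so winding number = 0

0


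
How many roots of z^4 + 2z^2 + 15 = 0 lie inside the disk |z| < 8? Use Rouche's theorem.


Step 1: On |z| = 8 the three terms have sizes |z^4| = 8^4 = 4096, |2z^2| = 2*8^2 = 128, |15| = 15
Step 2: The dominant term is g(z) = z^4; let h(z) = 2z^2 + 15 so f = g + h
Step 3: On |z| = 8: |g| = 4096 and |h| <= 128 + 15 = 143
Step 4: Since 4096 > 143, |h| < |g| on |z| = 8, so by Rouche f has the same number of zeros as g inside |z| < 8
Step 5: g(z) = z^4 has 4 zeros (all at the origin) inside |z| < 8. Answer = 4

4


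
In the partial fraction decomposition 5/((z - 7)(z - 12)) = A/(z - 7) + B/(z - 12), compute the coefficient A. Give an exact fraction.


Step 1: Multiply both sides by (z - 7) and set z = 7
Step 2: A = 5 / (7 - 12)
Step 3: A = 5 / (-5)
Step 4: A = -1

-1


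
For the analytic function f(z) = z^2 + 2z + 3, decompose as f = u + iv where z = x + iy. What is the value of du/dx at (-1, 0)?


Step 1: f(z) = (x+iy)^2 + 2(x+iy) + 3
Step 2: u = (x^2 - y^2) + 2x + 3
Step 3: u_x = 2x + 2
Step 4: At (-1, 0): u_x = -2 + 2 = 0

0


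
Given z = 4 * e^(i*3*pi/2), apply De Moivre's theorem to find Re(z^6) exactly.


Step 1: By De Moivre's theorem, z^6 = 4^6 * e^(i*6*3*pi/2) = 4096 * (cos(9*pi) + i*sin(9*pi))
Step 2: |z|^6 = 4^6 = 4096
Step 3: Reduce the angle mod 2*pi: 9*pi - 8*pi = pi
Step 4: cos(pi) = -1
Step 5: Re(z^6) = 4096 * (-1) = -4096

-4096


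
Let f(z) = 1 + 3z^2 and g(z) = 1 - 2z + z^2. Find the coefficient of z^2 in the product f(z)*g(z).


Step 1: z^2 term in f*g comes from: (1)*(z^2) + (0)*(-2z) + (3z^2)*(1)
Step 2: = 1 + 0 + 3
Step 3: = 4

4


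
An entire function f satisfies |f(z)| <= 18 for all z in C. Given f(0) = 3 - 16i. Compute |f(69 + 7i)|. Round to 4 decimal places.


Step 1: By Liouville's theorem, a bounded entire function is constant.
Step 2: f(z) = f(0) = 3 - 16i for all z.
Step 3: |f(w)| = |3 - 16i| = sqrt(9 + 256)
Step 4: = 16.2788

16.2788


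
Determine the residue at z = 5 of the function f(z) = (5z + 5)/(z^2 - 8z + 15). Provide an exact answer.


Step 1: Q(z) = z^2 - 8z + 15 = (z - 5)(z - 3)
Step 2: Q'(z) = 2z - 8
Step 3: Q'(5) = 2, P(5) = 30
Step 4: Res = P(5)/Q'(5) = 30/2 = 15

15


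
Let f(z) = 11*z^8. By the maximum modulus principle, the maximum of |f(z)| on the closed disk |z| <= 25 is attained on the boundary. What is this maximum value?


Step 1: On |z| = 25, |f(z)| = 11 * |z|^8 = 11 * 25^8
Step 2: By maximum modulus principle, maximum is on boundary.
Step 3: Maximum = 11 * 152587890625 = 1678466796875

1678466796875


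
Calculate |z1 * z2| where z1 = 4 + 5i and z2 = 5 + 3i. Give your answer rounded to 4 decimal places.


Step 1: |z1| = sqrt(4^2 + 5^2) = sqrt(41)
Step 2: |z2| = sqrt(5^2 + 3^2) = sqrt(34)
Step 3: |z1*z2| = |z1|*|z2| = sqrt(41) * sqrt(34) = sqrt(41 * 34) = sqrt(1394)
Step 4: = 37.3363

37.3363


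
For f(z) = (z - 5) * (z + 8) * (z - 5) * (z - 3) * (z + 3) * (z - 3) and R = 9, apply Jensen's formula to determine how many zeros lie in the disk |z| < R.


Jensen's formula: (1/2pi)*integral log|f(Re^it)|dt = log|f(0)| + sum_{|a_k|<R} log(R/|a_k|)
Step 1: f(0) = (-5) * 8 * (-5) * (-3) * 3 * (-3) = 5400
Step 2: log|f(0)| = log|5| + log|-8| + log|5| + log|3| + log|-3| + log|3| = 8.5942
Step 3: Zeros inside |z| < 9: 5, -8, 5, 3, -3, 3
Step 4: Jensen sum = log(9/5) + log(9/8) + log(9/5) + log(9/3) + log(9/3) + log(9/3) = 4.5892
Step 5: n(R) = number of terms in the Jensen sum = count of zeros inside |z| < 9 = 6

6


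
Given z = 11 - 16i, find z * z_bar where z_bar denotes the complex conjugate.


Step 1: conj(z) = 11 + 16i
Step 2: z * conj(z) = 11^2 + (-16)^2
Step 3: = 121 + 256 = 377

377


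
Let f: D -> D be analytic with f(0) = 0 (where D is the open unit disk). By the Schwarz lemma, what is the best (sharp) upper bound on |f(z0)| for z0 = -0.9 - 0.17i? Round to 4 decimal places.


Step 1: Schwarz lemma: if f: D -> D is analytic with f(0) = 0, then |f(z)| <= |z| for all z in D, and this is sharp (f(z) = z).
Step 2: |z0|^2 = (-0.9)^2 + (-0.17)^2 = 0.8389
Step 3: |z0| = sqrt(0.8389) = 0.915915
Step 4: Best bound = |z0| = 0.9159

0.9159


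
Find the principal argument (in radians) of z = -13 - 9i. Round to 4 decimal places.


Step 1: z = -13 - 9i
Step 2: arg(z) = atan2(-9, -13)
Step 3: arg(z) = -2.536

-2.536


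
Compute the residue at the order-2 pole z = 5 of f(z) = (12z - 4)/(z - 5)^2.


Step 1: Pole of order 2 at z = 5
Step 2: Res = lim d/dz [(z - 5)^2 * f(z)] as z -> 5
Step 3: (z - 5)^2 * f(z) = 12z - 4
Step 4: d/dz[12z - 4] = 12

12


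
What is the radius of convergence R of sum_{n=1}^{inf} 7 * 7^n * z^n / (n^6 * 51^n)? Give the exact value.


Step 1: General term a_n = 7 * 7^n / (n^6 * 51^n)
Step 2: By the root test, |a_n|^(1/n) = 7^(1/n) * 7 / (n^(6/n) * 51) -> 7/51 as n -> infinity (since 7^(1/n) -> 1 and n^(6/n) -> 1)
Step 3: R = 1/lim|a_n|^(1/n) = 51/7

51/7


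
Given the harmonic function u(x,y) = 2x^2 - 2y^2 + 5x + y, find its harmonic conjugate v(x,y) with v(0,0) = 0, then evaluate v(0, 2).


Step 1: v_x = -u_y = 4y - 1
Step 2: v_y = u_x = 4x + 5
Step 3: v = 4xy - x + 5y + C
Step 4: v(0,0) = 0 => C = 0
Step 5: v(0, 2) = 10

10


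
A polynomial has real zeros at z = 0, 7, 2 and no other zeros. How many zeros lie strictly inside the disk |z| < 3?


Step 1: Check each root:
  z = 0: |0| = 0 < 3
  z = 7: |7| = 7 >= 3
  z = 2: |2| = 2 < 3
Step 2: Count = 2

2


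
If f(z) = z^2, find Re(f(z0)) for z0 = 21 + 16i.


Step 1: z0 = 21 + 16i
Step 2: z0^2 = 21^2 - 16^2 + 672i
Step 3: real part = 441 - 256 = 185

185


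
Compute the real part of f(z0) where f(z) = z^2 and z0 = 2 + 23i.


Step 1: z0 = 2 + 23i
Step 2: z0^2 = 2^2 - 23^2 + 92i
Step 3: real part = 4 - 529 = -525

-525


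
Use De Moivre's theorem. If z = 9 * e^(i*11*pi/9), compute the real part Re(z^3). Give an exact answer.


Step 1: By De Moivre's theorem, z^3 = 9^3 * e^(i*3*11*pi/9) = 729 * (cos(11*pi/3) + i*sin(11*pi/3))
Step 2: |z|^3 = 9^3 = 729
Step 3: Reduce the angle mod 2*pi: 11*pi/3 - 2*pi = 5*pi/3
Step 4: cos(5*pi/3) = 1/2
Step 5: Re(z^3) = 729 * 1/2 = 729/2

729/2


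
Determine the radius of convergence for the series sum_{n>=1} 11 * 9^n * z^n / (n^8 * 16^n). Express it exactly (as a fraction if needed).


Step 1: General term a_n = 11 * 9^n / (n^8 * 16^n)
Step 2: By the root test, |a_n|^(1/n) = 11^(1/n) * 9 / (n^(8/n) * 16) -> 9/16 as n -> infinity (since 11^(1/n) -> 1 and n^(8/n) -> 1)
Step 3: R = 1/lim|a_n|^(1/n) = 16/9

16/9


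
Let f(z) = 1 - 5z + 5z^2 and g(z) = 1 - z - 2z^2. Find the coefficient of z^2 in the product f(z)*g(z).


Step 1: z^2 term in f*g comes from: (1)*(-2z^2) + (-5z)*(-z) + (5z^2)*(1)
Step 2: = -2 + 5 + 5
Step 3: = 8

8


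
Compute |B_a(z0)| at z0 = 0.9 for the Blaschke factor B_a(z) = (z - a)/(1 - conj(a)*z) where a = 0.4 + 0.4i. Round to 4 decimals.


Step 1: Numerator z0 - a = 0.9 - (0.4 + 0.4i) = 0.5 - 0.4i
Step 2: Denominator 1 - conj(a)*z0 = 1 - (0.4 - 0.4i)*0.9 = 0.64 + 0.36i
Step 3: |z0 - a|^2 = 0.5^2 + (-0.4)^2 = 0.41; |1 - conj(a)*z0|^2 = 0.64^2 + 0.36^2 = 0.5392
Step 4: |B_a(0.9)| = sqrt(0.41 / 0.5392) = sqrt(0.760386)
Step 5: = 0.872

0.872


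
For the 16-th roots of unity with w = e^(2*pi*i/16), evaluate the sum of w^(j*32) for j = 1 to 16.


Step 1: The sum sum_{j=1}^{n} w^(k*j) equals n if n | k, else 0.
Step 2: Here n = 16, k = 32
Step 3: Does n divide k? 16 | 32 -> True
Step 4: Sum = 16

16


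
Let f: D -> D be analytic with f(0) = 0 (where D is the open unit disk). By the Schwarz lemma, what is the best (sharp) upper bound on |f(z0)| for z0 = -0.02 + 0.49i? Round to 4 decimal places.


Step 1: Schwarz lemma: if f: D -> D is analytic with f(0) = 0, then |f(z)| <= |z| for all z in D, and this is sharp (f(z) = z).
Step 2: |z0|^2 = (-0.02)^2 + 0.49^2 = 0.2405
Step 3: |z0| = sqrt(0.2405) = 0.490408
Step 4: Best bound = |z0| = 0.4904

0.4904


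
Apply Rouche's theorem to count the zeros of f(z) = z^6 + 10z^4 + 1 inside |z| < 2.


Step 1: On |z| = 2 the three terms have sizes |z^6| = 2^6 = 64, |10z^4| = 10*2^4 = 160, |1| = 1
Step 2: The dominant term is g(z) = 10z^4; let h(z) = z^6 + 1 so f = g + h
Step 3: On |z| = 2: |g| = 160 and |h| <= 64 + 1 = 65
Step 4: Since 160 > 65, |h| < |g| on |z| = 2, so by Rouche f has the same number of zeros as g inside |z| < 2
Step 5: g(z) = 10z^4 has 4 zeros (at the origin, multiplicity 4) inside |z| < 2. Answer = 4

4


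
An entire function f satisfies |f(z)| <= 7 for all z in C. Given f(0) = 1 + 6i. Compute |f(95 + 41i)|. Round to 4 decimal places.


Step 1: By Liouville's theorem, a bounded entire function is constant.
Step 2: f(z) = f(0) = 1 + 6i for all z.
Step 3: |f(w)| = |1 + 6i| = sqrt(1 + 36)
Step 4: = 6.0828

6.0828


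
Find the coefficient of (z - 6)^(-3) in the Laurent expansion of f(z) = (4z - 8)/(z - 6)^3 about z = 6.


Step 1: Write the numerator in powers of (z - 6): 4z - 8 = 4(z - 6) + (4*6 - 8) = 4(z - 6) + 16
Step 2: Divide by (z - 6)^3: f(z) = 16(z - 6)^(-3) + 4(z - 6)^(-2)
Step 3: This finite sum is the Laurent series of f about z = 6.
Step 4: Coefficient of (z - 6)^(-3) = 4*6 - 8 = 16

16


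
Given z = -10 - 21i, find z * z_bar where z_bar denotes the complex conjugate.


Step 1: conj(z) = -10 + 21i
Step 2: z * conj(z) = (-10)^2 + (-21)^2
Step 3: = 100 + 441 = 541

541


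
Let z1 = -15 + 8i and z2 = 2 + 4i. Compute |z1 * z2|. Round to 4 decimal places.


Step 1: |z1| = sqrt((-15)^2 + 8^2) = sqrt(289)
Step 2: |z2| = sqrt(2^2 + 4^2) = sqrt(20)
Step 3: |z1*z2| = |z1|*|z2| = sqrt(289) * sqrt(20) = sqrt(289 * 20) = sqrt(5780)
Step 4: = 76.0263

76.0263


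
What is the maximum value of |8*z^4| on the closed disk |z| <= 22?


Step 1: On |z| = 22, |f(z)| = 8 * |z|^4 = 8 * 22^4
Step 2: By maximum modulus principle, maximum is on boundary.
Step 3: Maximum = 8 * 234256 = 1874048

1874048


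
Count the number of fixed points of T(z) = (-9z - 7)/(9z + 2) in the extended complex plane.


Step 1: Fixed points satisfy T(z) = z
Step 2: 9z^2 + 11z + 7 = 0
Step 3: Discriminant = 11^2 - 4*9*7 = -131
Step 4: Number of fixed points = 2

2


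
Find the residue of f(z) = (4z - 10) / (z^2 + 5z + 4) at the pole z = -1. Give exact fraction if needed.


Step 1: Q(z) = z^2 + 5z + 4 = (z + 1)(z + 4)
Step 2: Q'(z) = 2z + 5
Step 3: Q'(-1) = 3, P(-1) = -14
Step 4: Res = P(-1)/Q'(-1) = -14/3 = -14/3

-14/3


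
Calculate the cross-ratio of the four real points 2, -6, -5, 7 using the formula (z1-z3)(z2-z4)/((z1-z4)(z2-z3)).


Step 1: (z1-z3)(z2-z4) = 7 * (-13) = -91
Step 2: (z1-z4)(z2-z3) = (-5) * (-1) = 5
Step 3: Cross-ratio = -91/5 = -91/5

-91/5


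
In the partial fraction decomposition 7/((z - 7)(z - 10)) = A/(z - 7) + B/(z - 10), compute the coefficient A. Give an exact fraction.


Step 1: Multiply both sides by (z - 7) and set z = 7
Step 2: A = 7 / (7 - 10)
Step 3: A = 7 / (-3)
Step 4: A = -7/3

-7/3


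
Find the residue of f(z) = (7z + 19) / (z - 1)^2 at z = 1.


Step 1: Pole of order 2 at z = 1
Step 2: Res = lim d/dz [(z - 1)^2 * f(z)] as z -> 1
Step 3: (z - 1)^2 * f(z) = 7z + 19
Step 4: d/dz[7z + 19] = 7

7


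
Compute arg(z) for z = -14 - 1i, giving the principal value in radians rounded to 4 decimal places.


Step 1: z = -14 - 1i
Step 2: arg(z) = atan2(-1, -14)
Step 3: arg(z) = -3.0703

-3.0703


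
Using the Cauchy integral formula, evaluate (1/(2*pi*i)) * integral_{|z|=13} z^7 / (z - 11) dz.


Step 1: f(z) = z^7, a = 11 is inside |z| = 13
Step 2: By Cauchy integral formula: (1/(2pi*i)) * integral = f(a)
Step 3: f(11) = 11^7 = 19487171

19487171
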